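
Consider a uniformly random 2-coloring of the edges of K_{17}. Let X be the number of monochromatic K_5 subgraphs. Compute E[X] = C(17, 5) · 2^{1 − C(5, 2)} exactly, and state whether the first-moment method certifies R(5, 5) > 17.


E[X] = C(17, 5) · 2^{1 − 10} = 6188 · 2^{−9} = 6188/512.
As a reduced fraction: E[X] = 1547/128 ≈ 12.085938.
Is E[X] < 1? NO.
Since E[X] ≥ 1, the first-moment bound is inconclusive at n = 17; it does NOT by itself certify R(5, 5) > 17.

E[X] = 1547/128 ≈ 12.085938; E[X] ≥ 1; first-moment method inconclusive here.


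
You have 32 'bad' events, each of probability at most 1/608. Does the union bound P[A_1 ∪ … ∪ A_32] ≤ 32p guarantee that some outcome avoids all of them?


Union bound: P[∪_{i=1}^{32} A_i] ≤ Σ_i P[A_i] ≤ 32·p = 32·(1/608) = 1/19.
Numerically: 1/19 ≈ 0.053.
Is 1/19 < 1? YES.
Since P[∪ A_i] ≤ 1/19 < 1, the complement has P[∩ A_i^c] ≥ 1 − 1/19 = 18/19 > 0, so some outcome avoids every A_i.

32·p = 1/19 ≈ 0.053; existence CERTIFIED by the union bound.


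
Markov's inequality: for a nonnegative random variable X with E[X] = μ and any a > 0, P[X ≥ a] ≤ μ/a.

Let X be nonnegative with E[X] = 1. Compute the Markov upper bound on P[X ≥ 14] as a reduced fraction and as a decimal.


μ = E[X] = 1, a = 14.
Markov: P[X ≥ 14] ≤ μ/a = (1)/14 = 1/14.
Numerically: ≈ 0.071429.
(Since a = 14 > μ = 1.000000, the bound 1/14 is < 1 and informative.)

P[X ≥ 14] ≤ 1/14 ≈ 0.071429.


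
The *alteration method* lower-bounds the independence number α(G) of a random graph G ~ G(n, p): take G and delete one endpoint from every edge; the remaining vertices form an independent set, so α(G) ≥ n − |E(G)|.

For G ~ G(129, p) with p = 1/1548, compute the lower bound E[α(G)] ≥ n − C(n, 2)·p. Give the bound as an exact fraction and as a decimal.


E[|E(G)|] = C(129, 2)·p = 8256 · (1/1548) = 16/3.
E[α(G)] ≥ n − E[|E(G)|] = 129 − 16/3 = 371/3.
Numerically: ≈ 123.667.
(This is only a lower bound; the true E[α(G)] may be larger.)

E[α(G)] ≥ 371/3 ≈ 123.667.


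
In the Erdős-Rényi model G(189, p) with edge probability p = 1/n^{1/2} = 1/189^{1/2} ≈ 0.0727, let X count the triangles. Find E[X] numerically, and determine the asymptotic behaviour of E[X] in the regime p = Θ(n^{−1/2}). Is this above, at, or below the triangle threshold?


Number of potential triangles: C(189, 3) = 1107414.
Each occurs with probability p³ ≈ (0.0727)³ ≈ 3.84864e-04.
By linearity: E[X] = C(189, 3)·p³ ≈ 1107414 · 3.84864e-04 ≈ 426.204.
Since α = 1/2 < 1, p = c/n^{1/2} ≫ 1/n is above the triangle threshold p ~ 1/n. Asymptotically E[X] ~ (c³/6)·n^{3(1−α)} = (1³/6)·n^{1.5} → ∞; triangles are abundant w.h.p.

E[X] ≈ 426.204; in regime p = Θ(1/n^{1/2}) E[X] diverges (above the triangle threshold p ~ 1/n).


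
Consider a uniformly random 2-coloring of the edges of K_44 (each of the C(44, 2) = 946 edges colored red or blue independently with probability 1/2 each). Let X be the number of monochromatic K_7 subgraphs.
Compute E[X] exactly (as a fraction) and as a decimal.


Let X = Σ_S X_S over the C(44, 7) = 38320568 subsets S of size 7, where X_S = 1 if the K_7 on S is monochromatic.
For a fixed S, the K_7 on S has C(7, 2) = 21 edges. P[all 21 edges red] = (1/2)^21, and likewise for blue, so P[monochromatic] = 2·(1/2)^21 = 2^{1 − 21} = 1/1048576.
By linearity of expectation: E[X] = C(44, 7) · 2^{1 − 21} = 38320568 · 1/1048576 = 4790071/131072.
Numerically: E[X] ≈ 36.5453.

E[X] = C(44,7)·2^(1−C(7,2)) = 4790071/131072 ≈ 36.5453.


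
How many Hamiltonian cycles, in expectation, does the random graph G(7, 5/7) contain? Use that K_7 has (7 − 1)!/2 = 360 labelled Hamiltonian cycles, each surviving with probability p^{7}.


K_7 has (7 − 1)!/2 = 360 labelled Hamiltonian cycles.
For each such Hamiltonian cycle H, let X_H = 1 if all 7 edges of H are present in G. Then P[X_H = 1] = p^{7} = (5/7)^{7} = 78125/823543.
By linearity: E[X] = Σ_H E[X_H] = 360 · p^{7} = 360 · 78125/823543 = 28125000/823543.
Numerically: E[X] ≈ 34.2.

E[X] = 360 · (5/7)^{7} = 28125000/823543 ≈ 34.2.


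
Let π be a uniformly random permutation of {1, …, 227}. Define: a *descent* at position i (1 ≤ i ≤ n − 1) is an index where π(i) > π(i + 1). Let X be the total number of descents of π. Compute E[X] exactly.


Write X = Σ X_I over i = 1, …, 226, with X_I the indicator of one descent.
There are 226 indicators.
For each fixed i, the pair (π(i), π(i+1)) is a uniformly random ordered pair of distinct values from {1, …, 227}; by symmetry P[π(i) > π(i+1)] = 1/2.
By linearity: E[X] = 226 · (1/2) = (227 − 1) · (1/2) = 113 ≈ 113.0000.

E[X] = 113 = 113.0000.


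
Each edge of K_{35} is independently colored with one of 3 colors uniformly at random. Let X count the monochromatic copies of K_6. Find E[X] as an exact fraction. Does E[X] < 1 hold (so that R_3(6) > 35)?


E[X] = C(35, 6) · 3^{1 − 15} = 1623160 · 3^{−14} = 1623160/4782969.
As a reduced fraction: E[X] = 1623160/4782969 ≈ 0.339.
Is E[X] < 1? YES.
Since E[X] < 1, there exists a 3-coloring of K_{35} with no monochromatic K_6; hence R_3(6) > 35.

E[X] = 1623160/4782969 ≈ 0.339; E[X] < 1, so R_3(6) > 35.


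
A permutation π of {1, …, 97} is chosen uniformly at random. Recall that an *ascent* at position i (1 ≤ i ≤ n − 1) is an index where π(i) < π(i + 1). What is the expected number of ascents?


Write X = Σ X_I over i = 1, …, 96, with X_I the indicator of one ascent.
There are 96 indicators.
For each fixed i, the pair (π(i), π(i+1)) is a uniformly random ordered pair of distinct values from {1, …, 97}; by symmetry P[π(i) < π(i+1)] = 1/2.
By linearity: E[X] = 96 · (1/2) = (97 − 1) · (1/2) = 48 ≈ 48.00000.

E[X] = 48 = 48.00000.


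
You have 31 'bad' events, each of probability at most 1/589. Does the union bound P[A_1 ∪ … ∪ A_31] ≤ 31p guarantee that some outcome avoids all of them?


Union bound: P[∪_{i=1}^{31} A_i] ≤ Σ_i P[A_i] ≤ 31·p = 31·(1/589) = 1/19.
Numerically: 1/19 ≈ 0.0526.
Is 1/19 < 1? YES.
Since P[∪ A_i] ≤ 1/19 < 1, the complement has P[∩ A_i^c] ≥ 1 − 1/19 = 18/19 > 0, so some outcome avoids every A_i.

31·p = 1/19 ≈ 0.0526; existence CERTIFIED by the union bound.


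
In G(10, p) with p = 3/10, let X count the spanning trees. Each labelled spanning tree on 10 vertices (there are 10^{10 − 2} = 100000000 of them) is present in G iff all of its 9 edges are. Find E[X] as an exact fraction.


K_10 has 10^{10 − 2} = 100000000 labelled spanning trees.
For each such spanning tree H, let X_H = 1 if all 9 edges of H are present in G. Then P[X_H = 1] = p^{9} = (3/10)^{9} = 19683/1000000000.
By linearity: E[X] = Σ_H E[X_H] = 100000000 · p^{9} = 100000000 · 19683/1000000000 = 19683/10.
Numerically: E[X] ≈ 1968.3.

E[X] = 100000000 · (3/10)^{9} = 19683/10 ≈ 1968.3.


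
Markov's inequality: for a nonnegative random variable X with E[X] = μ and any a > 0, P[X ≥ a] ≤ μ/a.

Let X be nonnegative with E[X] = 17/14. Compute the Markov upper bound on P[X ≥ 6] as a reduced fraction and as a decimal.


μ = E[X] = 17/14, a = 6.
Markov: P[X ≥ 6] ≤ μ/a = (17/14)/6 = 17/84.
Numerically: ≈ 0.20238.
(Since a = 6 > μ = 1.21429, the bound 17/84 is < 1 and informative.)

P[X ≥ 6] ≤ 17/84 ≈ 0.20238.


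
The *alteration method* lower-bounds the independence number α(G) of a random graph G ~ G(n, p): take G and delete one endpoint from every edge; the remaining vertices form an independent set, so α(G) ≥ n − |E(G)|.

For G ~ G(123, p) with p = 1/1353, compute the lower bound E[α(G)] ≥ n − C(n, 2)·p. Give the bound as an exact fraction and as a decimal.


E[|E(G)|] = C(123, 2)·p = 7503 · (1/1353) = 61/11.
E[α(G)] ≥ n − E[|E(G)|] = 123 − 61/11 = 1292/11.
Numerically: ≈ 117.454545.
(This is only a lower bound; the true E[α(G)] may be larger.)

E[α(G)] ≥ 1292/11 ≈ 117.454545.


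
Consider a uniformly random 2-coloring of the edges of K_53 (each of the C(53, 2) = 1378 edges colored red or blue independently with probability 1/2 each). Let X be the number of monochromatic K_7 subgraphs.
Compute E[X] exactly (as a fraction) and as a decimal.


Let X = Σ_S X_S over the C(53, 7) = 154143080 subsets S of size 7, where X_S = 1 if the K_7 on S is monochromatic.
For a fixed S, the K_7 on S has C(7, 2) = 21 edges. P[all 21 edges red] = (1/2)^21, and likewise for blue, so P[monochromatic] = 2·(1/2)^21 = 2^{1 − 21} = 1/1048576.
Summing: E[X] = C(53, 7) · 2^{1 − 21} = 154143080 · 1/1048576 = 19267885/131072.
Numerically: E[X] ≈ 147.0023.

E[X] = C(53,7)·2^(1−C(7,2)) = 19267885/131072 ≈ 147.0023.


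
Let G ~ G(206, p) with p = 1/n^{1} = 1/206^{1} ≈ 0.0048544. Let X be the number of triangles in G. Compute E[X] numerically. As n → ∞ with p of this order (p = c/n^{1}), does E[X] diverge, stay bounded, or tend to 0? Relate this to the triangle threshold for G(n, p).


Number of potential triangles: C(206, 3) = 1435820.
Each occurs with probability p³ ≈ (0.0048544)³ ≈ 1.1439271e-07.
By linearity: E[X] = C(206, 3)·p³ ≈ 1435820 · 1.1439271e-07 ≈ 0.16425.
Here α = 1, so p = 1/n is exactly at the triangle threshold p ~ 1/n. Asymptotically E[X] → c³/6 = 1³/6 = 1/6 ≈ 0.16667, a bounded constant. In this regime the triangle count is asymptotically Poisson(c³/6).

E[X] ≈ 0.16425; in regime p = Θ(1/n^{1}) E[X] stays bounded (at the triangle threshold p ~ 1/n).


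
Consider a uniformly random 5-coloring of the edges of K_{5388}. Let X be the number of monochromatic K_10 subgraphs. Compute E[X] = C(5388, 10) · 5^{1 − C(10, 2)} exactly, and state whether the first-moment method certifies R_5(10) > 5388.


E[X] = C(5388, 10) · 5^{1 − 45} = 5634865093375880654852250419586 · 5^{−44} = 5634865093375880654852250419586/5684341886080801486968994140625.
As a reduced fraction: E[X] = 5634865093375880654852250419586/5684341886080801486968994140625 ≈ 0.991296.
Is E[X] < 1? YES.
Since E[X] < 1, there exists a 5-coloring of K_{5388} with no monochromatic K_10; hence R_5(10) > 5388.

E[X] = 5634865093375880654852250419586/5684341886080801486968994140625 ≈ 0.991296; E[X] < 1, so R_5(10) > 5388.


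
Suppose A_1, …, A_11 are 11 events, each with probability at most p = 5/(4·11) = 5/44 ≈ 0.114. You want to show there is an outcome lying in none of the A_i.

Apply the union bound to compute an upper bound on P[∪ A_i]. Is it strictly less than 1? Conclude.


Union bound: P[∪_{i=1}^{11} A_i] ≤ Σ_i P[A_i] ≤ 11·p = 11·(5/44) = 5/4.
Numerically: 5/4 ≈ 1.250.
Is 5/4 < 1? NO.
Since the bound 5/4 is ≥ 1, the union bound is uninformative here; it does NOT by itself certify existence.

11·p = 5/4 ≈ 1.250; existence NOT certified by the union bound.


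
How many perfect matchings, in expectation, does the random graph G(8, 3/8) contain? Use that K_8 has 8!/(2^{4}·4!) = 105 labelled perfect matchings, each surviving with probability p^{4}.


K_8 has 8!/(2^{4}·4!) = 105 labelled perfect matchings.
For each such perfect matching H, let X_H = 1 if all 4 edges of H are present in G. Then P[X_H = 1] = p^{4} = (3/8)^{4} = 81/4096.
By linearity: E[X] = Σ_H E[X_H] = 105 · p^{4} = 105 · 81/4096 = 8505/4096.
Numerically: E[X] ≈ 2.076.

E[X] = 105 · (3/8)^{4} = 8505/4096 ≈ 2.076.


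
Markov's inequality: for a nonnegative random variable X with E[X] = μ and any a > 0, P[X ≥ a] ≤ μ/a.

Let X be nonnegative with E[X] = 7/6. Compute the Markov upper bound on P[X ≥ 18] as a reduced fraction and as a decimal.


μ = E[X] = 7/6, a = 18.
Markov: P[X ≥ 18] ≤ μ/a = (7/6)/18 = 7/108.
Numerically: ≈ 0.065.
(Since a = 18 > μ = 1.167, the bound 7/108 is < 1 and informative.)

P[X ≥ 18] ≤ 7/108 ≈ 0.065.


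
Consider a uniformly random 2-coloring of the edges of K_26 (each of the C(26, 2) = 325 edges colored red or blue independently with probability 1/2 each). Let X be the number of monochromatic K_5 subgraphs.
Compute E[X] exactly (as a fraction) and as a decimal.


Let X = Σ_S X_S over the C(26, 5) = 65780 subsets S of size 5, where X_S = 1 if the K_5 on S is monochromatic.
For a fixed S, the K_5 on S has C(5, 2) = 10 edges. P[all 10 edges red] = (1/2)^10, and likewise for blue, so P[monochromatic] = 2·(1/2)^10 = 2^{1 − 10} = 1/512.
By linearity: E[X] = C(26, 5) · 2^{1 − 10} = 65780 · 1/512 = 16445/128.
Numerically: E[X] ≈ 128.477.

E[X] = C(26,5)·2^(1−C(5,2)) = 16445/128 ≈ 128.477.


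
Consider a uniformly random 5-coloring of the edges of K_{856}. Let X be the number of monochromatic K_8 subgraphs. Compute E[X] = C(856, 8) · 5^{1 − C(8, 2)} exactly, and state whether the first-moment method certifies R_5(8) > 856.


E[X] = C(856, 8) · 5^{1 − 28} = 6918660634157180775 · 5^{−27} = 6918660634157180775/7450580596923828125.
As a reduced fraction: E[X] = 276746425366287231/298023223876953125 ≈ 0.9286069.
Is E[X] < 1? YES.
Since E[X] < 1, there exists a 5-coloring of K_{856} with no monochromatic K_8; hence R_5(8) > 856.

E[X] = 276746425366287231/298023223876953125 ≈ 0.9286069; E[X] < 1, so R_5(8) > 856.


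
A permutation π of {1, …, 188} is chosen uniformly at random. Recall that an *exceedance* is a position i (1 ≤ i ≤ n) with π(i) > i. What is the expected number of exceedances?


Write X = Σ_{i=1}^{188} X_i, where X_i = 1_{π(i) > i}.
For each fixed i, π(i) is uniform over {1, …, 188} (marginal of a uniform permutation), so P[π(i) > i] = (n − i)/n. Summing: Σ_{i=1}^{188} (n − i)/n = (0 + 1 + … + 187)/188 = 188(188 − 1)/(2·188) = (188 − 1)/2.
Hence E[X] = Σ_{i=1}^{188} (188 − i)/188 = 187/2 ≈ 93.500.

E[X] = 187/2 = 93.500.


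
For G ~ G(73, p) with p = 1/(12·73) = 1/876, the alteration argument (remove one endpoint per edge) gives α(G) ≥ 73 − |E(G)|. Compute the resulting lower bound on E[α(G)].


E[|E(G)|] = C(73, 2)·p = 2628 · (1/876) = 3.
E[α(G)] ≥ n − E[|E(G)|] = 73 − 3 = 70.
Numerically: ≈ 70.000000.
(This is only a lower bound; the true E[α(G)] may be larger.)

E[α(G)] ≥ 70 ≈ 70.000000.


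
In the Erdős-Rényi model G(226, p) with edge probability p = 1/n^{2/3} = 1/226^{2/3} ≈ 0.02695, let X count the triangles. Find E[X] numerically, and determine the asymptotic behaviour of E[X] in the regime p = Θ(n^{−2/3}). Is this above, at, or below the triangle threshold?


Number of potential triangles: C(226, 3) = 1898400.
Each occurs with probability p³ ≈ (0.02695)³ ≈ 1.957867e-05.
By linearity: E[X] = C(226, 3)·p³ ≈ 1898400 · 1.957867e-05 ≈ 37.1681.
Since α = 2/3 < 1, p = c/n^{2/3} ≫ 1/n is above the triangle threshold p ~ 1/n. Asymptotically E[X] ~ (c³/6)·n^{3(1−α)} = (1³/6)·n^{1} → ∞; triangles are abundant w.h.p.

E[X] ≈ 37.1681; in regime p = Θ(1/n^{2/3}) E[X] diverges (above the triangle threshold p ~ 1/n).


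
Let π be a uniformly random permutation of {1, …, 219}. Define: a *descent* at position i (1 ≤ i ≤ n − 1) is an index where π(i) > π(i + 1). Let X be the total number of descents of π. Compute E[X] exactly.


Write X = Σ X_I over i = 1, …, 218, with X_I the indicator of one descent.
There are 218 indicators.
For each fixed i, the pair (π(i), π(i+1)) is a uniformly random ordered pair of distinct values from {1, …, 219}; by symmetry P[π(i) > π(i+1)] = 1/2.
By linearity: E[X] = 218 · (1/2) = (219 − 1) · (1/2) = 109 ≈ 109.0000.

E[X] = 109 = 109.0000.


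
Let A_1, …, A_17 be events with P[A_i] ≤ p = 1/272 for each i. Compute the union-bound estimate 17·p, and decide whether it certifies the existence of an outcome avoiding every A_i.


Union bound: P[∪_{i=1}^{17} A_i] ≤ Σ_i P[A_i] ≤ 17·p = 17·(1/272) = 1/16.
Numerically: 1/16 ≈ 0.0625.
Is 1/16 < 1? YES.
Since P[∪ A_i] ≤ 1/16 < 1, the complement has P[∩ A_i^c] ≥ 1 − 1/16 = 15/16 > 0, so some outcome avoids every A_i.

17·p = 1/16 ≈ 0.0625; existence CERTIFIED by the union bound.


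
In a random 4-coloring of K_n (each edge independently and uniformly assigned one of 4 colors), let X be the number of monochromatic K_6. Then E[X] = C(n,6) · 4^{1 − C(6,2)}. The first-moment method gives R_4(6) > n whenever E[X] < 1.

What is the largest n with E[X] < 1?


We need C(n, 6) · 4^{1 − 15} < 1, i.e. C(n, 6) < 4^{15 − 1} = 268435456.
Check values of n near the boundary:
  n = 76: C(76, 6) = 218618940; 218618940 < 268435456? YES
  n = 77: C(77, 6) = 237093780; 237093780 < 268435456? YES
  n = 78: C(78, 6) = 256851595; 256851595 < 268435456? YES
  n = 79: C(79, 6) = 277962685; 277962685 < 268435456? NO
The largest n with C(n, 6) < 268435456 is n = 78 (where E[X] = 256851595/268435456 ≈ 0.95685). Hence R_4(6) > 78, i.e. R_4(6) ≥ 79.

Largest n = 78; hence R_4(6) > 78.


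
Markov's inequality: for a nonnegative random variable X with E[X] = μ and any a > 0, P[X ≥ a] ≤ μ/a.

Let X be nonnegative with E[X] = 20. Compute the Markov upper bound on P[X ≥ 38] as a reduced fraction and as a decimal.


μ = E[X] = 20, a = 38.
Markov: P[X ≥ 38] ≤ μ/a = (20)/38 = 10/19.
Numerically: ≈ 0.5263.
(Since a = 38 > μ = 20.0000, the bound 10/19 is < 1 and informative.)

P[X ≥ 38] ≤ 10/19 ≈ 0.5263.


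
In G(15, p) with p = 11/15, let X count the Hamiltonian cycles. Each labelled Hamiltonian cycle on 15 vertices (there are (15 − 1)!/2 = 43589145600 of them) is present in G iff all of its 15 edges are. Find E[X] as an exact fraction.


K_15 has (15 − 1)!/2 = 43589145600 labelled Hamiltonian cycles.
For each such Hamiltonian cycle H, let X_H = 1 if all 15 edges of H are present in G. Then P[X_H = 1] = p^{15} = (11/15)^{15} = 4177248169415651/437893890380859375.
By linearity: E[X] = Σ_H E[X_H] = 43589145600 · p^{15} = 43589145600 · 4177248169415651/437893890380859375 = 29972457393249757754368/72081298828125.
Numerically: E[X] ≈ 4.158e+08.

E[X] = 43589145600 · (11/15)^{15} = 29972457393249757754368/72081298828125 ≈ 4.158e+08.


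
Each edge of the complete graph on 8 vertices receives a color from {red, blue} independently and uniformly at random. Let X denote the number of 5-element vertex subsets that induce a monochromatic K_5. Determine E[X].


Let X = Σ_S X_S over the C(8, 5) = 56 subsets S of size 5, where X_S = 1 if the K_5 on S is monochromatic.
For a fixed S, the K_5 on S has C(5, 2) = 10 edges. P[all 10 edges red] = (1/2)^10, and likewise for blue, so P[monochromatic] = 2·(1/2)^10 = 2^{1 − 10} = 1/512.
Summing: E[X] = C(8, 5) · 2^{1 − 10} = 56 · 1/512 = 7/64.
Numerically: E[X] ≈ 0.109.

E[X] = C(8,5)·2^(1−C(5,2)) = 7/64 ≈ 0.109.


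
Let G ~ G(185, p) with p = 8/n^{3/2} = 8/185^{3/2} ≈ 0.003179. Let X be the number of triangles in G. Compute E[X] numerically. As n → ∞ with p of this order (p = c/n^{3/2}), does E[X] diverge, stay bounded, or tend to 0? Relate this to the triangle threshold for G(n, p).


Number of potential triangles: C(185, 3) = 1038220.
Each occurs with probability p³ ≈ (0.003179)³ ≈ 3.213640e-08.
By linearity: E[X] = C(185, 3)·p³ ≈ 1038220 · 3.213640e-08 ≈ 0.0334.
Since α = 3/2 > 1, p = c/n^{3/2} = o(1/n) is below the triangle threshold p ~ 1/n. Asymptotically E[X] ~ (c³/6)·n^{3(1−α)} = (8³/6)·n^{-1.5} → 0, so by Markov's inequality G has no triangles w.h.p.

E[X] ≈ 0.0334; in regime p = Θ(1/n^{3/2}) E[X] tends to 0 (below the triangle threshold p ~ 1/n).


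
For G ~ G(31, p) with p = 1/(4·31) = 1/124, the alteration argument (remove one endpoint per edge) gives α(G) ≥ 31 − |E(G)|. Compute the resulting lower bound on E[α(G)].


E[|E(G)|] = C(31, 2)·p = 465 · (1/124) = 15/4.
E[α(G)] ≥ n − E[|E(G)|] = 31 − 15/4 = 109/4.
Numerically: ≈ 27.250000.
(This is only a lower bound; the true E[α(G)] may be larger.)

E[α(G)] ≥ 109/4 ≈ 27.250000.


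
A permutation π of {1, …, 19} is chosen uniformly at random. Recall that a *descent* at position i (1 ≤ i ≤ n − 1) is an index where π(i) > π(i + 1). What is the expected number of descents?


Write X = Σ X_I over i = 1, …, 18, with X_I the indicator of one descent.
There are 18 indicators.
For each fixed i, the pair (π(i), π(i+1)) is a uniformly random ordered pair of distinct values from {1, …, 19}; by symmetry P[π(i) > π(i+1)] = 1/2.
By linearity: E[X] = 18 · (1/2) = (19 − 1) · (1/2) = 9 ≈ 9.000.

E[X] = 9 = 9.000.


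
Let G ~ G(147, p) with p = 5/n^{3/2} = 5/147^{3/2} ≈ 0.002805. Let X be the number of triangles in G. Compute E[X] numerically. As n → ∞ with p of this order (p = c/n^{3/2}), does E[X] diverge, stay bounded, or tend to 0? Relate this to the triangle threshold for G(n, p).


Number of potential triangles: C(147, 3) = 518665.
Each occurs with probability p³ ≈ (0.002805)³ ≈ 2.207913e-08.
By linearity: E[X] = C(147, 3)·p³ ≈ 518665 · 2.207913e-08 ≈ 0.0115.
Since α = 3/2 > 1, p = c/n^{3/2} = o(1/n) is below the triangle threshold p ~ 1/n. Asymptotically E[X] ~ (c³/6)·n^{3(1−α)} = (5³/6)·n^{-1.5} → 0, so by Markov's inequality G has no triangles w.h.p.

E[X] ≈ 0.0115; in regime p = Θ(1/n^{3/2}) E[X] tends to 0 (below the triangle threshold p ~ 1/n).


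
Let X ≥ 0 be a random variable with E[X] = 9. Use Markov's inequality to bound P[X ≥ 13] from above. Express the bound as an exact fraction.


μ = E[X] = 9, a = 13.
Markov: P[X ≥ 13] ≤ μ/a = (9)/13 = 9/13.
Numerically: ≈ 0.69231.
(Since a = 13 > μ = 9.00000, the bound 9/13 is < 1 and informative.)

P[X ≥ 13] ≤ 9/13 ≈ 0.69231.


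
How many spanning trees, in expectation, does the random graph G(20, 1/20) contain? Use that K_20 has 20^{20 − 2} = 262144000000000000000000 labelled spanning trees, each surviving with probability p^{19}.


K_20 has 20^{20 − 2} = 262144000000000000000000 labelled spanning trees.
For each such spanning tree H, let X_H = 1 if all 19 edges of H are present in G. Then P[X_H = 1] = p^{19} = (1/20)^{19} = 1/5242880000000000000000000.
Summing the indicators: E[X] = Σ_H E[X_H] = 262144000000000000000000 · p^{19} = 262144000000000000000000 · 1/5242880000000000000000000 = 1/20.
Numerically: E[X] ≈ 0.05.

E[X] = 262144000000000000000000 · (1/20)^{19} = 1/20 ≈ 0.05.


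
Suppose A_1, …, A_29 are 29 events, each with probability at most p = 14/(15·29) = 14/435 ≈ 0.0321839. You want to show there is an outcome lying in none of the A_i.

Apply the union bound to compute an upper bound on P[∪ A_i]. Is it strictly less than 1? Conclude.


Union bound: P[∪_{i=1}^{29} A_i] ≤ Σ_i P[A_i] ≤ 29·p = 29·(14/435) = 14/15.
Numerically: 14/15 ≈ 0.9333333.
Is 14/15 < 1? YES.
Since P[∪ A_i] ≤ 14/15 < 1, the complement has P[∩ A_i^c] ≥ 1 − 14/15 = 1/15 > 0, so some outcome avoids every A_i.

29·p = 14/15 ≈ 0.9333333; existence CERTIFIED by the union bound.


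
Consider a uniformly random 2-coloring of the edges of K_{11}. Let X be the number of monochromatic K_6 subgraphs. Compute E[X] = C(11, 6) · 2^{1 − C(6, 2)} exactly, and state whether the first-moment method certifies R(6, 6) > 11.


E[X] = C(11, 6) · 2^{1 − 15} = 462 · 2^{−14} = 462/16384.
As a reduced fraction: E[X] = 231/8192 ≈ 0.028.
Is E[X] < 1? YES.
Since E[X] < 1, there exists a 2-coloring of K_{11} with no monochromatic K_6; hence R(6, 6) > 11.

E[X] = 231/8192 ≈ 0.028; E[X] < 1, so R(6, 6) > 11.


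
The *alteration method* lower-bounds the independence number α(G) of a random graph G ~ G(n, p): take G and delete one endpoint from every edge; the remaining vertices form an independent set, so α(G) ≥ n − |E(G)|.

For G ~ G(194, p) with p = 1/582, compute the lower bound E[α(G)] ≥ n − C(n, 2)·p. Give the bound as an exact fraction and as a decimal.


E[|E(G)|] = C(194, 2)·p = 18721 · (1/582) = 193/6.
E[α(G)] ≥ n − E[|E(G)|] = 194 − 193/6 = 971/6.
Numerically: ≈ 161.8333.
(This is only a lower bound; the true E[α(G)] may be larger.)

E[α(G)] ≥ 971/6 ≈ 161.8333.


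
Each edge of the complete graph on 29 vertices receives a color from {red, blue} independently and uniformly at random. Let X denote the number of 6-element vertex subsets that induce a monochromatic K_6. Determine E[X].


Let X = Σ_S X_S over the C(29, 6) = 475020 subsets S of size 6, where X_S = 1 if the K_6 on S is monochromatic.
For a fixed S, the K_6 on S has C(6, 2) = 15 edges. P[all 15 edges red] = (1/2)^15, and likewise for blue, so P[monochromatic] = 2·(1/2)^15 = 2^{1 − 15} = 1/16384.
Summing: E[X] = C(29, 6) · 2^{1 − 15} = 475020 · 1/16384 = 118755/4096.
Numerically: E[X] ≈ 28.99292.

E[X] = C(29,6)·2^(1−C(6,2)) = 118755/4096 ≈ 28.99292.


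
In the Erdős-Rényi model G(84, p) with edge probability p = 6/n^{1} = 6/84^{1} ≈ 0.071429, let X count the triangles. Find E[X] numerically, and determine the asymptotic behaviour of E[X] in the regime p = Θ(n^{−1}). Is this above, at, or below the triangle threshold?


Number of potential triangles: C(84, 3) = 95284.
Each occurs with probability p³ ≈ (0.071429)³ ≈ 3.6443149e-04.
By linearity: E[X] = C(84, 3)·p³ ≈ 95284 · 3.6443149e-04 ≈ 34.72449.
Here α = 1, so p = 6/n is exactly at the triangle threshold p ~ 1/n. Asymptotically E[X] → c³/6 = 6³/6 = 36 ≈ 36.00000, a bounded constant. In this regime the triangle count is asymptotically Poisson(c³/6).

E[X] ≈ 34.72449; in regime p = Θ(1/n^{1}) E[X] stays bounded (at the triangle threshold p ~ 1/n).


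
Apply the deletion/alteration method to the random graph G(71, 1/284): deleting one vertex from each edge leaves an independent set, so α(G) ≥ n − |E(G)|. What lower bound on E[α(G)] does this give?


E[|E(G)|] = C(71, 2)·p = 2485 · (1/284) = 35/4.
E[α(G)] ≥ n − E[|E(G)|] = 71 − 35/4 = 249/4.
Numerically: ≈ 62.2500.
(This is only a lower bound; the true E[α(G)] may be larger.)

E[α(G)] ≥ 249/4 ≈ 62.2500.


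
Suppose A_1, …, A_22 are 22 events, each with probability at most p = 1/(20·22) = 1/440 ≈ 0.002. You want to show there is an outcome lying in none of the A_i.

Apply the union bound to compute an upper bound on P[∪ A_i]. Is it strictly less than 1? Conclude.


Union bound: P[∪_{i=1}^{22} A_i] ≤ Σ_i P[A_i] ≤ 22·p = 22·(1/440) = 1/20.
Numerically: 1/20 ≈ 0.050.
Is 1/20 < 1? YES.
Since P[∪ A_i] ≤ 1/20 < 1, the complement has P[∩ A_i^c] ≥ 1 − 1/20 = 19/20 > 0, so some outcome avoids every A_i.

22·p = 1/20 ≈ 0.050; existence CERTIFIED by the union bound.


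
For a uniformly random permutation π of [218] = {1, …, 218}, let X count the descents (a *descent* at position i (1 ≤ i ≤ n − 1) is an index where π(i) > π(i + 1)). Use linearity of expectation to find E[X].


Write X = Σ X_I over i = 1, …, 217, with X_I the indicator of one descent.
There are 217 indicators.
For each fixed i, the pair (π(i), π(i+1)) is a uniformly random ordered pair of distinct values from {1, …, 218}; by symmetry P[π(i) > π(i+1)] = 1/2.
By linearity: E[X] = 217 · (1/2) = (218 − 1) · (1/2) = 217/2 ≈ 108.500.

E[X] = 217/2 = 108.500.


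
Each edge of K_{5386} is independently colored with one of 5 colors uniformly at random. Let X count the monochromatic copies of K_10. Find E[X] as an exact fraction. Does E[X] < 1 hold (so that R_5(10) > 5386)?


E[X] = C(5386, 10) · 5^{1 − 45} = 5613966214234562222231428510561 · 5^{−44} = 5613966214234562222231428510561/5684341886080801486968994140625.
As a reduced fraction: E[X] = 5613966214234562222231428510561/5684341886080801486968994140625 ≈ 0.9876194.
Is E[X] < 1? YES.
Since E[X] < 1, there exists a 5-coloring of K_{5386} with no monochromatic K_10; hence R_5(10) > 5386.

E[X] = 5613966214234562222231428510561/5684341886080801486968994140625 ≈ 0.9876194; E[X] < 1, so R_5(10) > 5386.


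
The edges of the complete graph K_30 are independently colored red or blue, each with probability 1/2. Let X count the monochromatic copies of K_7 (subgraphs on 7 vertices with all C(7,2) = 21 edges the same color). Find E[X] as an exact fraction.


Let X = Σ_S X_S over the C(30, 7) = 2035800 subsets S of size 7, where X_S = 1 if the K_7 on S is monochromatic.
For a fixed S, the K_7 on S has C(7, 2) = 21 edges. P[all 21 edges red] = (1/2)^21, and likewise for blue, so P[monochromatic] = 2·(1/2)^21 = 2^{1 − 21} = 1/1048576.
Summing: E[X] = C(30, 7) · 2^{1 − 21} = 2035800 · 1/1048576 = 254475/131072.
Numerically: E[X] ≈ 1.941.

E[X] = C(30,7)·2^(1−C(7,2)) = 254475/131072 ≈ 1.941.


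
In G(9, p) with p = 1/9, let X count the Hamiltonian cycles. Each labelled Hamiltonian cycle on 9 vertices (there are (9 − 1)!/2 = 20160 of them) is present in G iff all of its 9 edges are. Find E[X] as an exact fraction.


K_9 has (9 − 1)!/2 = 20160 labelled Hamiltonian cycles.
For each such Hamiltonian cycle H, let X_H = 1 if all 9 edges of H are present in G. Then P[X_H = 1] = p^{9} = (1/9)^{9} = 1/387420489.
Summing the indicators: E[X] = Σ_H E[X_H] = 20160 · p^{9} = 20160 · 1/387420489 = 2240/43046721.
Numerically: E[X] ≈ 5.2e-05.

E[X] = 20160 · (1/9)^{9} = 2240/43046721 ≈ 5.2e-05.


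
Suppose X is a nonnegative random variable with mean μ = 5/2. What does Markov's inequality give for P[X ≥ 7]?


μ = E[X] = 5/2, a = 7.
Markov: P[X ≥ 7] ≤ μ/a = (5/2)/7 = 5/14.
Numerically: ≈ 0.357143.
(Since a = 7 > μ = 2.500000, the bound 5/14 is < 1 and informative.)

P[X ≥ 7] ≤ 5/14 ≈ 0.357143.


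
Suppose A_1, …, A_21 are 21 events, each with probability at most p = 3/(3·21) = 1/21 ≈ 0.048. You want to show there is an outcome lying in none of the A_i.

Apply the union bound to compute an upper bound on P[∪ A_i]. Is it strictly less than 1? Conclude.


Union bound: P[∪_{i=1}^{21} A_i] ≤ Σ_i P[A_i] ≤ 21·p = 21·(1/21) = 1.
Numerically: 1 ≈ 1.000.
Is 1 < 1? NO.
Since the bound 1 is ≥ 1, the union bound is uninformative here; it does NOT by itself certify existence.

21·p = 1 ≈ 1.000; existence NOT certified by the union bound.


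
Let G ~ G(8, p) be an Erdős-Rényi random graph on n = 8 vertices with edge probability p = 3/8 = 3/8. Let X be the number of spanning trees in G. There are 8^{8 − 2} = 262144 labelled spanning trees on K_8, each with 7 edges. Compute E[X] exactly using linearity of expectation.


K_8 has 8^{8 − 2} = 262144 labelled spanning trees.
For each such spanning tree H, let X_H = 1 if all 7 edges of H are present in G. Then P[X_H = 1] = p^{7} = (3/8)^{7} = 2187/2097152.
Summing the indicators: E[X] = Σ_H E[X_H] = 262144 · p^{7} = 262144 · 2187/2097152 = 2187/8.
Numerically: E[X] ≈ 273.375.

E[X] = 262144 · (3/8)^{7} = 2187/8 ≈ 273.375.


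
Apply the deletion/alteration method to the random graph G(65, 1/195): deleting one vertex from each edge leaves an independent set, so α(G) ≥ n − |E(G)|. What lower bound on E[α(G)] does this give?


E[|E(G)|] = C(65, 2)·p = 2080 · (1/195) = 32/3.
E[α(G)] ≥ n − E[|E(G)|] = 65 − 32/3 = 163/3.
Numerically: ≈ 54.333.
(This is only a lower bound; the true E[α(G)] may be larger.)

E[α(G)] ≥ 163/3 ≈ 54.333.


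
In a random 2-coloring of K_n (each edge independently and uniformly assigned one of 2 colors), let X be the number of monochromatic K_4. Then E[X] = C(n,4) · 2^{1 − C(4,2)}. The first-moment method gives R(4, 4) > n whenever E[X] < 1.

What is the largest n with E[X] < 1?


We need C(n, 4) · 2^{1 − 6} < 1, i.e. C(n, 4) < 2^{6 − 1} = 32.
Check values of n near the boundary:
  n = 4: C(4, 4) = 1; 1 < 32? YES
  n = 5: C(5, 4) = 5; 5 < 32? YES
  n = 6: C(6, 4) = 15; 15 < 32? YES
  n = 7: C(7, 4) = 35; 35 < 32? NO
The largest n with C(n, 4) < 32 is n = 6 (where E[X] = 15/32 ≈ 0.468750). Hence R(4, 4) > 6, i.e. R(4, 4) ≥ 7.

Largest n = 6; hence R(4, 4) > 6.


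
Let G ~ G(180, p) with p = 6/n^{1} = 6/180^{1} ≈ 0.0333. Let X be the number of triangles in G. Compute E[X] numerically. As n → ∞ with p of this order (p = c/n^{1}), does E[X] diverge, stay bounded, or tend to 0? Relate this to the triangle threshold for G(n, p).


Number of potential triangles: C(180, 3) = 955860.
Each occurs with probability p³ ≈ (0.0333)³ ≈ 3.70370e-05.
By linearity: E[X] = C(180, 3)·p³ ≈ 955860 · 3.70370e-05 ≈ 35.402.
Here α = 1, so p = 6/n is exactly at the triangle threshold p ~ 1/n. Asymptotically E[X] → c³/6 = 6³/6 = 36 ≈ 36.000, a bounded constant. In this regime the triangle count is asymptotically Poisson(c³/6).

E[X] ≈ 35.402; in regime p = Θ(1/n^{1}) E[X] stays bounded (at the triangle threshold p ~ 1/n).


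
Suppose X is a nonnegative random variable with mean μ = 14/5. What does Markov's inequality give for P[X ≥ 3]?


μ = E[X] = 14/5, a = 3.
Markov: P[X ≥ 3] ≤ μ/a = (14/5)/3 = 14/15.
Numerically: ≈ 0.93333.
(Since a = 3 > μ = 2.80000, the bound 14/15 is < 1 and informative.)

P[X ≥ 3] ≤ 14/15 ≈ 0.93333.


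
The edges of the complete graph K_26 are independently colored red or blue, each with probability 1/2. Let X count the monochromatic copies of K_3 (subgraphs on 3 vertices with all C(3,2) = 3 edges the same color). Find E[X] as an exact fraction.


Let X = Σ_S X_S over the C(26, 3) = 2600 subsets S of size 3, where X_S = 1 if the K_3 on S is monochromatic.
For a fixed S, the K_3 on S has C(3, 2) = 3 edges. P[all 3 edges red] = (1/2)^3, and likewise for blue, so P[monochromatic] = 2·(1/2)^3 = 2^{1 − 3} = 1/4.
By linearity of expectation: E[X] = C(26, 3) · 2^{1 − 3} = 2600 · 1/4 = 650.
Numerically: E[X] ≈ 650.00000.

E[X] = C(26,3)·2^(1−C(3,2)) = 650 ≈ 650.00000.


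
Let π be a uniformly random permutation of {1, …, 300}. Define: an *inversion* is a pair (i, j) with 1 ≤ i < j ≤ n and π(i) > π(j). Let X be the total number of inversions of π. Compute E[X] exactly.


Write X = Σ X_I over the C(300, 2) = 44850 pairs i < j, with X_I the indicator of one inversion.
There are 44850 indicators.
For each fixed pair i < j, the values π(i) and π(j) are two distinct elements of {1, …, 300} in uniformly random order; by symmetry P[π(i) > π(j)] = 1/2.
By linearity: E[X] = 44850 · (1/2) = C(300, 2) · (1/2) = 44850/2 = 22425 ≈ 22425.0000.

E[X] = 22425 = 22425.0000.


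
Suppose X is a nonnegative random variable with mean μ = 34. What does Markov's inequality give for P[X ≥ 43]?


μ = E[X] = 34, a = 43.
Markov: P[X ≥ 43] ≤ μ/a = (34)/43 = 34/43.
Numerically: ≈ 0.7907.
(Since a = 43 > μ = 34.0000, the bound 34/43 is < 1 and informative.)

P[X ≥ 43] ≤ 34/43 ≈ 0.7907.


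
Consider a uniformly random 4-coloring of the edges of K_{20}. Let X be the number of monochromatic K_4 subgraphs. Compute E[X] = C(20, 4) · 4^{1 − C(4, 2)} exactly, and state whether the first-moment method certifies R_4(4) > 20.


E[X] = C(20, 4) · 4^{1 − 6} = 4845 · 4^{−5} = 4845/1024.
As a reduced fraction: E[X] = 4845/1024 ≈ 4.73145.
Is E[X] < 1? NO.
Since E[X] ≥ 1, the first-moment bound is inconclusive at n = 20; it does NOT by itself certify R_4(4) > 20.

E[X] = 4845/1024 ≈ 4.73145; E[X] ≥ 1; first-moment method inconclusive here.


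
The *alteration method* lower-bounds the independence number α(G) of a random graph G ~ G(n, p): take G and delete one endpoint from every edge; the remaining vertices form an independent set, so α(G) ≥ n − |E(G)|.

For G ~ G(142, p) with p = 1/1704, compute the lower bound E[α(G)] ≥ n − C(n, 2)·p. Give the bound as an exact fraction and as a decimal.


E[|E(G)|] = C(142, 2)·p = 10011 · (1/1704) = 47/8.
E[α(G)] ≥ n − E[|E(G)|] = 142 − 47/8 = 1089/8.
Numerically: ≈ 136.125.
(This is only a lower bound; the true E[α(G)] may be larger.)

E[α(G)] ≥ 1089/8 ≈ 136.125.


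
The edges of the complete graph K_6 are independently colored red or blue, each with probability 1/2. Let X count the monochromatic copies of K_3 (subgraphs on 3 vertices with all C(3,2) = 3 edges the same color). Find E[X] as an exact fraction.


Let X = Σ_S X_S over the C(6, 3) = 20 subsets S of size 3, where X_S = 1 if the K_3 on S is monochromatic.
For a fixed S, the K_3 on S has C(3, 2) = 3 edges. P[all 3 edges red] = (1/2)^3, and likewise for blue, so P[monochromatic] = 2·(1/2)^3 = 2^{1 − 3} = 1/4.
By linearity of expectation: E[X] = C(6, 3) · 2^{1 − 3} = 20 · 1/4 = 5.
Numerically: E[X] ≈ 5.00000.

E[X] = C(6,3)·2^(1−C(3,2)) = 5 ≈ 5.00000.


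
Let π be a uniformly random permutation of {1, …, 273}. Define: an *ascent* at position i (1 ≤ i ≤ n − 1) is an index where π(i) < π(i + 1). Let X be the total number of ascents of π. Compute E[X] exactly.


Write X = Σ X_I over i = 1, …, 272, with X_I the indicator of one ascent.
There are 272 indicators.
For each fixed i, the pair (π(i), π(i+1)) is a uniformly random ordered pair of distinct values from {1, …, 273}; by symmetry P[π(i) < π(i+1)] = 1/2.
By linearity: E[X] = 272 · (1/2) = (273 − 1) · (1/2) = 136 ≈ 136.000000.

E[X] = 136 = 136.000000.


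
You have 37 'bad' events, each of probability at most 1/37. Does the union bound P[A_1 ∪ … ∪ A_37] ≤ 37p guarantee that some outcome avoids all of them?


Union bound: P[∪_{i=1}^{37} A_i] ≤ Σ_i P[A_i] ≤ 37·p = 37·(1/37) = 1.
Numerically: 1 ≈ 1.000.
Is 1 < 1? NO.
Since the bound 1 is ≥ 1, the union bound is uninformative here; it does NOT by itself certify existence.

37·p = 1 ≈ 1.000; existence NOT certified by the union bound.


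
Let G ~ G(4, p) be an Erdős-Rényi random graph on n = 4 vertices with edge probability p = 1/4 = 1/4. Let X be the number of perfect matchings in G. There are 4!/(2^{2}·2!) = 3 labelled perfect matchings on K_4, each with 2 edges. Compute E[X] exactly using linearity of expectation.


K_4 has 4!/(2^{2}·2!) = 3 labelled perfect matchings.
For each such perfect matching H, let X_H = 1 if all 2 edges of H are present in G. Then P[X_H = 1] = p^{2} = (1/4)^{2} = 1/16.
By linearity: E[X] = Σ_H E[X_H] = 3 · p^{2} = 3 · 1/16 = 3/16.
Numerically: E[X] ≈ 0.1875.

E[X] = 3 · (1/4)^{2} = 3/16 ≈ 0.1875.


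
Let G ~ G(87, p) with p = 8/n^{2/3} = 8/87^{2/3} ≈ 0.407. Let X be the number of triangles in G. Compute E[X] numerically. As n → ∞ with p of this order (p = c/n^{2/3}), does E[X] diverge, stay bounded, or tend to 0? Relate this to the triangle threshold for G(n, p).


Number of potential triangles: C(87, 3) = 105995.
Each occurs with probability p³ ≈ (0.407)³ ≈ 6.76443e-02.
By linearity: E[X] = C(87, 3)·p³ ≈ 105995 · 6.76443e-02 ≈ 7169.962.
Since α = 2/3 < 1, p = c/n^{2/3} ≫ 1/n is above the triangle threshold p ~ 1/n. Asymptotically E[X] ~ (c³/6)·n^{3(1−α)} = (8³/6)·n^{1} → ∞; triangles are abundant w.h.p.

E[X] ≈ 7169.962; in regime p = Θ(1/n^{2/3}) E[X] diverges (above the triangle threshold p ~ 1/n).


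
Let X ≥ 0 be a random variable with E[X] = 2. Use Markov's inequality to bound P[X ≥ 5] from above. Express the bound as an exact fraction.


μ = E[X] = 2, a = 5.
Markov: P[X ≥ 5] ≤ μ/a = (2)/5 = 2/5.
Numerically: ≈ 0.400.
(Since a = 5 > μ = 2.000, the bound 2/5 is < 1 and informative.)

P[X ≥ 5] ≤ 2/5 ≈ 0.400.


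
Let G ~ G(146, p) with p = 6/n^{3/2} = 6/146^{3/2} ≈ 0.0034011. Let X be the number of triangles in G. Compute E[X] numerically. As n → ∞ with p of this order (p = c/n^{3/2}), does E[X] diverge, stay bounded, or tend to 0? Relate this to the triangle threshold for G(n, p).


Number of potential triangles: C(146, 3) = 508080.
Each occurs with probability p³ ≈ (0.0034011)³ ≈ 3.9342858e-08.
By linearity: E[X] = C(146, 3)·p³ ≈ 508080 · 3.9342858e-08 ≈ 0.01999.
Since α = 3/2 > 1, p = c/n^{3/2} = o(1/n) is below the triangle threshold p ~ 1/n. Asymptotically E[X] ~ (c³/6)·n^{3(1−α)} = (6³/6)·n^{-1.5} → 0, so by Markov's inequality G has no triangles w.h.p.

E[X] ≈ 0.01999; in regime p = Θ(1/n^{3/2}) E[X] tends to 0 (below the triangle threshold p ~ 1/n).


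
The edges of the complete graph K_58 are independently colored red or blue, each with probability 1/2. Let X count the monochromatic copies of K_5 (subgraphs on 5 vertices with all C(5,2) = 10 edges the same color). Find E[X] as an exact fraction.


Let X = Σ_S X_S over the C(58, 5) = 4582116 subsets S of size 5, where X_S = 1 if the K_5 on S is monochromatic.
For a fixed S, the K_5 on S has C(5, 2) = 10 edges. P[all 10 edges red] = (1/2)^10, and likewise for blue, so P[monochromatic] = 2·(1/2)^10 = 2^{1 − 10} = 1/512.
By linearity of expectation: E[X] = C(58, 5) · 2^{1 − 10} = 4582116 · 1/512 = 1145529/128.
Numerically: E[X] ≈ 8949.4453.

E[X] = C(58,5)·2^(1−C(5,2)) = 1145529/128 ≈ 8949.4453.
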